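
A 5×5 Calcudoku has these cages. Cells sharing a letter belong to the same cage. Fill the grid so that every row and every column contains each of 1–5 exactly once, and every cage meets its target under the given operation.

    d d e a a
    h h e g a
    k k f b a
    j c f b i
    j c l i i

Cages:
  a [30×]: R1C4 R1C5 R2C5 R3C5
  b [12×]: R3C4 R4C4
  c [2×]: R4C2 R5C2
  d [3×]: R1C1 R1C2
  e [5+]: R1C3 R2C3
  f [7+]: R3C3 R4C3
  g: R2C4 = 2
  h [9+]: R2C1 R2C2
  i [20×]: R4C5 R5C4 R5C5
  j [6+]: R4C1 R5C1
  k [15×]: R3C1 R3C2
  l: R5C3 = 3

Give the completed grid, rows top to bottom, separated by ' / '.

Cage g is given, which forces R2C4 = 2.
L is a freebie, which forces R5C3 = 3.
Row 1 needs a 2, and only R1C5 is open for it.
Row 1 needs a 4, and only R1C3 is open for it.
4 is placed in column 3, leaving R2C3 = 1.
Row 1 needs a 5, and only R1C4 is open for it.
Cage a has product 30; hence R2C5 = 3.
The 4 cells of cage a must have product 30, so R3C5 = 1.
The 3 cells of cage i must have product 20; hence R5C4 = 1.
Cage c's pair has product 2; hence R4C2 = 1.
Row 5 already has 1, which forces R5C2 = 2.
Cage d's pair has product 3, leaving R1C1 = 1.
Column 2 already has 1, leaving R1C2 = 3.
Column 2 already has 3, so R3C2 = 5.
Row 3 already has 5, leaving R3C3 = 2.
Cage j needs two cells with sum 6; hence R4C1 = 2.
Column 3 already has 2, so R4C3 = 5.
Row 4 already has 5, leaving R4C5 = 4.
Cage j's pair has sum 6, so R5C1 = 4.
Column 5 already has 4, so R5C5 = 5.
Column 1 now contains 4, which forces R2C1 = 5.
Column 2 now contains 5; hence R2C2 = 4.
Row 3 already has 5; hence R3C1 = 3.
Cage b's pair has product 12, leaving R3C4 = 4.
4 is placed in row 4, which forces R4C4 = 3.

1 3 4 5 2 / 5 4 1 2 3 / 3 5 2 4 1 / 2 1 5 3 4 / 4 2 3 1 5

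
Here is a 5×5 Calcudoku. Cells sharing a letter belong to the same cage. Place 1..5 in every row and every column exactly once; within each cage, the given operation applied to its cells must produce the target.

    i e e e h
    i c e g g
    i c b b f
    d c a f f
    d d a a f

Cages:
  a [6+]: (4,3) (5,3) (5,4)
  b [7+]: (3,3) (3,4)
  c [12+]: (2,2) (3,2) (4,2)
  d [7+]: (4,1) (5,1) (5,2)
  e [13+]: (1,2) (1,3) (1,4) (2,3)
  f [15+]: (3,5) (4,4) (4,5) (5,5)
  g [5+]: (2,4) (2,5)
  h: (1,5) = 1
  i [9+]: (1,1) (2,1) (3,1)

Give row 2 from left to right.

H is a freebie, so (1,5) = 1.
In row 3, 1 can only go at (3,1), so (3,1) = 1.
The only place for 1 in row 4 is (4,3).
In row 2, 1 can only go at (2,4), so (2,4) = 1.
The two cells of cage g must have sum 5, leaving (2,5) = 4.
Cage f has sum 15, so (4,4) = 5.
Row 2 needs a 2, and only (2,3) is open for it.
Column 3 already has 2, leaving (5,3) = 3.
Cage a needs sum 6; hence (5,4) = 2.
Row 5 already has 2, which forces (5,5) = 5.
The 4 cells of cage e must have sum 13, so (1,2) = 2.
Cage e has sum 13, so (1,3) = 5.
Column 4 now contains 2, leaving (1,4) = 4.
The two cells of cage b must have sum 7, leaving (3,3) = 4.
The two cells of cage b must have sum 7; hence (3,4) = 3.
3 is placed in row 3, which forces (3,5) = 2.
The 3 cells of cage d must have sum 7, which forces (4,1) = 2.
Column 5 already has 2, leaving (4,5) = 3.
Row 5 already has 2; hence (5,1) = 4.
Row 5 already has 2, leaving (5,2) = 1.
5 is placed in row 1; hence (1,1) = 3.
Cage i has sum 9; hence (2,1) = 5.
Cage c needs sum 12, leaving (2,2) = 3.
3 is placed in row 3, so (3,2) = 5.
Row 4 already has 3, leaving (4,2) = 4.
Filled in: 3 2 5 4 1 / 5 3 2 1 4 / 1 5 4 3 2 / 2 4 1 5 3 / 4 1 3 2 5.

5 3 2 1 4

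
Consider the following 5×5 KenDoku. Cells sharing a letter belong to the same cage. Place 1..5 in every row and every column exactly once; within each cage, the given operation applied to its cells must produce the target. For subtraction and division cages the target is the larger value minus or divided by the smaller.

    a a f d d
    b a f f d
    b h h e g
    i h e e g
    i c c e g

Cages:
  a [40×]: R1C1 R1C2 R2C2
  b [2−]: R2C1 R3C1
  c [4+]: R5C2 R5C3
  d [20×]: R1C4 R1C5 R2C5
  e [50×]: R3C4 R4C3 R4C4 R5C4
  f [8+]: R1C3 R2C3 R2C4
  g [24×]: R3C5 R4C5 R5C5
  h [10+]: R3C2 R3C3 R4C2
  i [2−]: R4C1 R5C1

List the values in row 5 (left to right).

The 4 cells of cage e must have product 50, leaving R4C3 = 5.
Row 1 needs a 3, and only R1C3 is open for it.
Cage c's pair has sum 4; hence R5C2 = 3.
Column 3 now contains 3, which forces R5C3 = 1.
Cage h needs sum 10, so R3C3 = 4.
Column 3 already has 4; hence R2C3 = 2.
The 3 cells of cage f must have sum 8, leaving R2C4 = 3.
Row 3 needs a 1, and only R3C4 is open for it.
Column 4 already has 1, so R4C4 = 2.
Cage e needs product 50, leaving R5C4 = 5.
Column 4 now contains 5, leaving R1C4 = 4.
The two cells of cage i must have difference 2; hence R4C1 = 4.
Row 4 already has 4, so R4C2 = 1.
Row 4 already has 4, which forces R4C5 = 3.
Cage i needs two cells with difference 2, leaving R5C1 = 2.
Row 5 now contains 2, leaving R5C5 = 4.
Column 1 now contains 2, which forces R1C1 = 5.
Cage a needs product 40, which forces R1C2 = 2.
5 is placed in row 1, so R1C5 = 1.
Column 1 already has 5, so R2C1 = 1.
Cage a needs product 40; hence R2C2 = 4.
Column 5 already has 1, which forces R2C5 = 5.
Column 1 now contains 2, leaving R3C1 = 3.
Cage h needs sum 10; hence R3C2 = 5.
Column 5 already has 3, which forces R3C5 = 2.
The full grid is 5 2 3 4 1 / 1 4 2 3 5 / 3 5 4 1 2 / 4 1 5 2 3 / 2 3 1 5 4.

2 3 1 5 4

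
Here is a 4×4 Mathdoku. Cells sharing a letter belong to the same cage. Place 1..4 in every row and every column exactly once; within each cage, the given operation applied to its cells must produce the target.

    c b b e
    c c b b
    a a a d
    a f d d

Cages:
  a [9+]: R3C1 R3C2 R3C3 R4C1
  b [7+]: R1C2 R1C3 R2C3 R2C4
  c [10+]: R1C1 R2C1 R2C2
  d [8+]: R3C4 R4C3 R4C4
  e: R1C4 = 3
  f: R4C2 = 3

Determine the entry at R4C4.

E is a freebie; hence R1C4 = 3.
Cage f is given, so R4C2 = 3.
3 is placed in row 1; hence R1C1 = 4.
Cage c has sum 10, which forces R2C1 = 2.
Column 2 already has 3; hence R2C2 = 4.
The 4 cells of cage b must have sum 7, leaving R2C3 = 3.
Cage b has sum 7, so R2C4 = 1.
The 3 cells of cage d must have sum 8, so R3C4 = 2.
Column 1 now contains 2, so R4C1 = 1.
The 3 cells of cage d must have sum 8, which forces R4C3 = 2.
Cage d needs sum 8, so R4C4 = 4.
Cage b has sum 7, so R1C2 = 2.
2 is placed in column 3; hence R1C3 = 1.
Column 1 now contains 1, which forces R3C1 = 3.
2 is placed in row 3, so R3C2 = 1.
Cage a has sum 9, which forces R3C3 = 4.
The full grid is 4 2 1 3 / 2 4 3 1 / 3 1 4 2 / 1 3 2 4.

4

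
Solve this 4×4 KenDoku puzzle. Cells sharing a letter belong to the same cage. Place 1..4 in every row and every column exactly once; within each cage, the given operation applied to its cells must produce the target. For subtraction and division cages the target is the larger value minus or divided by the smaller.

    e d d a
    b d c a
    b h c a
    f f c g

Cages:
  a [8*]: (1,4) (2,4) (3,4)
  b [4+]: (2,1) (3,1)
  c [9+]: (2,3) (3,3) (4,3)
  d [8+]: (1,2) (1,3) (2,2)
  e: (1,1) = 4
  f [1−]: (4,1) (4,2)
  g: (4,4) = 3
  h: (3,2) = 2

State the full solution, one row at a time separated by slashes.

Cage e is given, leaving (1,1) = 4.
H is a freebie, leaving (3,2) = 2.
G is a freebie, leaving (4,4) = 3.
Cage d needs sum 8; hence (2,2) = 4.
The two cells of cage f must have difference 1, so (4,1) = 2.
The two cells of cage f must have difference 1; hence (4,2) = 1.
Row 4 already has 2, leaving (4,3) = 4.
Column 2 now contains 1, so (1,2) = 3.
Cage d has sum 8, leaving (1,3) = 1.
Row 1 now contains 1, so (1,4) = 2.
Cage c has sum 9, so (2,3) = 2.
Column 4 now contains 2, which forces (2,4) = 1.
Column 3 now contains 4, so (3,3) = 3.
The 3 cells of cage a must have product 8, which forces (3,4) = 4.
1 is placed in row 2, leaving (2,1) = 3.
Row 3 already has 3, so (3,1) = 1.

4 3 1 2 / 3 4 2 1 / 1 2 3 4 / 2 1 4 3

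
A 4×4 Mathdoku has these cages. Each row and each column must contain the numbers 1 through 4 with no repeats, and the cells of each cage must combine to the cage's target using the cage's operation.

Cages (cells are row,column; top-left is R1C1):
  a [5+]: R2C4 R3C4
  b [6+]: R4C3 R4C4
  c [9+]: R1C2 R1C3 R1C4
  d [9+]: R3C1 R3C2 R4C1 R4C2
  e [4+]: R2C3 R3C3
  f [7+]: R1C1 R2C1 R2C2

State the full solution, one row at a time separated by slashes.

1 4 2 3 / 4 2 3 1 / 2 3 1 4 / 3 1 4 2

Row 1 needs a 1, and only R1C1 is open for it.
Row 4 needs a 1, and only R4C2 is open for it.
Row 4 needs a 3, and only R4C1 is open for it.
Cage d needs sum 9, so R3C1 = 2.
Cage d has sum 9; hence R3C2 = 3.
3 is placed in row 3; hence R3C3 = 1.
Row 3 now contains 1; hence R3C4 = 4.
Column 4 already has 4, so R4C4 = 2.
Column 4 already has 2; hence R1C4 = 3.
Column 1 now contains 2, leaving R2C1 = 4.
Cage f needs sum 7, so R2C2 = 2.
1 is placed in column 3, leaving R2C3 = 3.
The two cells of cage a must have sum 5; hence R2C4 = 1.
2 is placed in row 4; hence R4C3 = 4.
2 is placed in column 2, so R1C2 = 4.
Column 3 now contains 4, so R1C3 = 2.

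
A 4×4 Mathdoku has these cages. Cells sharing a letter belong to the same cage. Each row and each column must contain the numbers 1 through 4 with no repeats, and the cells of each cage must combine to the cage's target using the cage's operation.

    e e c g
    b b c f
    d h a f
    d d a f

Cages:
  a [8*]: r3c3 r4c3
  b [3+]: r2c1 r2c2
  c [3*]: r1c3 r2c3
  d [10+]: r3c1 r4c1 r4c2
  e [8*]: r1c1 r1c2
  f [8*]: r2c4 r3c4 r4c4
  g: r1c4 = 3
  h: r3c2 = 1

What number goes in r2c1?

G is a freebie, so r1c4 = 3.
Cage h is given; hence r3c2 = 1.
Row 1 already has 3, which forces r1c3 = 1.
Cage b's pair has sum 3, leaving r2c1 = 1.
Column 2 now contains 1; hence r2c2 = 2.
Cage c's pair has product 3, so r2c3 = 3.
2 is placed in row 2, leaving r2c4 = 4.
4 is placed in column 4, so r3c4 = 2.
Column 4 now contains 2, which forces r4c4 = 1.
Cage e needs two cells with product 8, leaving r1c1 = 2.
2 is placed in column 2; hence r1c2 = 4.
Row 3 already has 2; hence r3c3 = 4.
Column 1 already has 2, leaving r4c1 = 4.
Column 2 now contains 4, leaving r4c2 = 3.
Cage a needs two cells with product 8, leaving r4c3 = 2.
Row 3 already has 4; hence r3c1 = 3.
Filled in: 2 4 1 3 / 1 2 3 4 / 3 1 4 2 / 4 3 2 1.

1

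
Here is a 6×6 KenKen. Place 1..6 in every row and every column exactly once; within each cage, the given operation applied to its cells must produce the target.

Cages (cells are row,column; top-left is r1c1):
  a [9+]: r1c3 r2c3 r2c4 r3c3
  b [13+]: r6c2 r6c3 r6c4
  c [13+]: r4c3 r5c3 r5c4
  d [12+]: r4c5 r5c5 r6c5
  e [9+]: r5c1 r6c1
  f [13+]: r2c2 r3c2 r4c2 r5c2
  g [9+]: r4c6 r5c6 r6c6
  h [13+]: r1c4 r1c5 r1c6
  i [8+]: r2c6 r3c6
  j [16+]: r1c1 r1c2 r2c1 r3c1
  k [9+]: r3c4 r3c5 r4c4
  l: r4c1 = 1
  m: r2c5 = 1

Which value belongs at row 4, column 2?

Cage m is a single given cell, leaving r2c5 = 1.
Cage l is a single given cell, which forces r4c1 = 1.
Row 6 needs a 1, and only r6c6 is open for it.
The only place for 1 in column 4 is r3c4.
The 4 cells of cage a must have sum 9, leaving r1c3 = 1.
Cage f has sum 13, which forces r5c2 = 1.
In column 6, 4 can only go at r1c6, so r1c6 = 4.
In column 1, 2 can only go at r1c1, so r1c1 = 2.
2 is placed in row 1, which forces r1c2 = 5.
In column 2, 3 can only go at r6c2, so r6c2 = 3.
Row 6 needs a 2, and only r6c5 is open for it.
Row 6 needs a 5, and only r6c1 is open for it.
Cage e needs two cells with sum 9, which forces r5c1 = 4.
Row 5 already has 4, which forces r5c5 = 6.
The 3 cells of cage h must have sum 13; hence r1c4 = 6.
6 is placed in column 5, which forces r1c5 = 3.
6 is placed in column 5, which forces r4c5 = 4.
Column 4 already has 6, leaving r6c4 = 4.
Column 5 now contains 4, leaving r3c5 = 5.
The 3 cells of cage k must have sum 9, which forces r4c4 = 3.
Row 6 already has 4; hence r6c3 = 6.
The 4 cells of cage a must have sum 9; hence r2c3 = 4.
Column 4 already has 3, which forces r2c4 = 2.
Cage a has sum 9, which forces r3c3 = 2.
Column 3 already has 6, which forces r4c3 = 5.
Row 4 already has 5; hence r4c6 = 6.
Cage c has sum 13, which forces r5c3 = 3.
The 3 cells of cage c must have sum 13, which forces r5c4 = 5.
3 is placed in row 5, which forces r5c6 = 2.
Row 2 already has 2; hence r2c2 = 6.
6 is placed in column 6, so r2c6 = 5.
The 4 cells of cage f must have sum 13; hence r3c2 = 4.
6 is placed in column 6, leaving r3c6 = 3.
6 is placed in row 4; hence r4c2 = 2.
Row 2 now contains 6, so r2c1 = 3.
Row 3 already has 3, which forces r3c1 = 6.
Completed grid: 2 5 1 6 3 4 / 3 6 4 2 1 5 / 6 4 2 1 5 3 / 1 2 5 3 4 6 / 4 1 3 5 6 2 / 5 3 6 4 2 1.

2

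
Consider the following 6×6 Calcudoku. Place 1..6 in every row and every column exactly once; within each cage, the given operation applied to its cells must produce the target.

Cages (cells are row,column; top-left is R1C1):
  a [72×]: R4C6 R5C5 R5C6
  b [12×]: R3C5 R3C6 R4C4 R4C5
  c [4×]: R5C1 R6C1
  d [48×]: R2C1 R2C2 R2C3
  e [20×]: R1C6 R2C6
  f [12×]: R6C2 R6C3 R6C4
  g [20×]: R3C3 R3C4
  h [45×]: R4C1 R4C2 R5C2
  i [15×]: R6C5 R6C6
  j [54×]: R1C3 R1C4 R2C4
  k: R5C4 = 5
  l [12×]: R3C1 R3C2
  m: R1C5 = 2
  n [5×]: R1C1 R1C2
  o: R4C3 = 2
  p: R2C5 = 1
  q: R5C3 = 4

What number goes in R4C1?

3

Cage j needs product 54, which forces R1C3 = 3.
The 3 cells of cage j must have product 54, leaving R1C4 = 6.
Cage m is given; hence R1C5 = 2.
Cage j has product 54, which forces R2C4 = 3.
Cage p is a single given cell, leaving R2C5 = 1.
The 3 cells of cage h must have product 45, which forces R4C1 = 3.
Cage h has product 45, leaving R4C2 = 5.
O is a freebie, so R4C3 = 2.
Cage h has product 45, leaving R5C2 = 3.
Cage q is given, so R5C3 = 4.
Cage k is given, which forces R5C4 = 5.
Row 5 already has 4, so R5C5 = 6.
6 is placed in row 5, so R5C6 = 2.
The two cells of cage n must have product 5, leaving R1C1 = 5.
Column 2 already has 5, which forces R1C2 = 1.
5 is placed in row 1; hence R1C6 = 4.
4 is placed in column 3, which forces R2C3 = 6.
Column 6 now contains 4; hence R2C6 = 5.
4 is placed in column 3, so R3C3 = 5.
Column 4 now contains 5; hence R3C4 = 4.
The 4 cells of cage b must have product 12, leaving R3C5 = 3.
Cage b needs product 12; hence R3C6 = 1.
The 4 cells of cage b must have product 12, leaving R4C4 = 1.
Column 5 now contains 6, leaving R4C5 = 4.
Cage a needs product 72, so R4C6 = 6.
Row 5 already has 4, so R5C1 = 1.
Cage c needs two cells with product 4, leaving R6C1 = 4.
Column 3 already has 6, leaving R6C3 = 1.
Column 4 already has 1; hence R6C4 = 2.
3 is placed in column 5; hence R6C5 = 5.
Column 6 already has 5, which forces R6C6 = 3.
4 is placed in column 1, which forces R2C1 = 2.
Cage d needs product 48, so R2C2 = 4.
Column 1 already has 2, which forces R3C1 = 6.
6 is placed in row 3, which forces R3C2 = 2.
Row 6 already has 2; hence R6C2 = 6.
Filled in: 5 1 3 6 2 4 / 2 4 6 3 1 5 / 6 2 5 4 3 1 / 3 5 2 1 4 6 / 1 3 4 5 6 2 / 4 6 1 2 5 3.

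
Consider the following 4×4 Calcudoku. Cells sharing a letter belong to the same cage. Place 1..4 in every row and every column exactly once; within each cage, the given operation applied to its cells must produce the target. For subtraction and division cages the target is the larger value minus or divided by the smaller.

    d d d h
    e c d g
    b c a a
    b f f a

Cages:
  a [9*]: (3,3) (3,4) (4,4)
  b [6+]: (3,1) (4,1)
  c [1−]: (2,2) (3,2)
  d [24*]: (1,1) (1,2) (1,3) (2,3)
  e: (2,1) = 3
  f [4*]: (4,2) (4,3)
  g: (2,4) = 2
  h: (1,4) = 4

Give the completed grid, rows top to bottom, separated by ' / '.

1 3 2 4 / 3 1 4 2 / 4 2 3 1 / 2 4 1 3

H is a freebie, which forces (1,4) = 4.
E is a freebie, which forces (2,1) = 3.
Cage g is given, leaving (2,4) = 2.
The 3 cells of cage a must have product 9; hence (3,3) = 3.
Cage a has product 9; hence (3,4) = 1.
The 3 cells of cage a must have product 9; hence (4,4) = 3.
The 4 cells of cage d must have product 24, which forces (1,2) = 3.
The two cells of cage c must have difference 1, leaving (2,2) = 1.
Cage d has product 24, leaving (2,3) = 4.
Cage c's pair has difference 1; hence (3,2) = 2.
Column 2 already has 1, leaving (4,2) = 4.
4 is placed in column 3; hence (4,3) = 1.
The 4 cells of cage d must have product 24, which forces (1,1) = 1.
1 is placed in column 3, so (1,3) = 2.
Row 3 now contains 2, so (3,1) = 4.
Row 4 already has 4, leaving (4,1) = 2.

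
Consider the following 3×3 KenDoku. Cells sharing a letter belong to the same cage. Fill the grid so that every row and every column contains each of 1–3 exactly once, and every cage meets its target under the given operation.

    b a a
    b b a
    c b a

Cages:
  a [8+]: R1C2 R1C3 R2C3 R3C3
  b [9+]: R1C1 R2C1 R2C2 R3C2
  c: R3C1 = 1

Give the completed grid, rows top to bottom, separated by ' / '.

Cage a needs sum 8, which forces R1C2 = 2.
Cage c is a single given cell, which forces R3C1 = 1.
Row 3 already has 1, so R3C2 = 3.
Row 3 already has 3, so R3C3 = 2.
Column 1 now contains 1, which forces R1C1 = 3.
Row 1 now contains 3, so R1C3 = 1.
The 4 cells of cage b must have sum 9; hence R2C1 = 2.
3 is placed in column 2, which forces R2C2 = 1.
Column 3 already has 1, which forces R2C3 = 3.

3 2 1 / 2 1 3 / 1 3 2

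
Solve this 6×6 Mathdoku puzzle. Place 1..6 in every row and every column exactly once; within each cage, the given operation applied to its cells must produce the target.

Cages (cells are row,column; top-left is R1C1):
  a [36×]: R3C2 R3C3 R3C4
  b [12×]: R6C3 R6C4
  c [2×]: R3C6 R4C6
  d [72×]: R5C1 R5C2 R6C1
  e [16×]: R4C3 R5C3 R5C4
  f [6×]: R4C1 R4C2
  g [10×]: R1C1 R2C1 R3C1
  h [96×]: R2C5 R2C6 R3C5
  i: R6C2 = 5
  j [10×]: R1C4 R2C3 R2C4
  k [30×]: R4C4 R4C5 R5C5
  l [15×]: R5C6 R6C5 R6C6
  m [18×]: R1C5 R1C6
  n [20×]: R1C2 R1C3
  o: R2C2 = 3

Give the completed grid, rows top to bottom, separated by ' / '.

2 4 5 1 3 6 / 1 3 2 5 6 4 / 5 2 3 6 4 1 / 6 1 4 3 5 2 / 3 6 1 4 2 5 / 4 5 6 2 1 3

O is a freebie, which forces R2C2 = 3.
Cage h has product 96, which forces R2C5 = 6.
The 3 cells of cage h must have product 96, so R2C6 = 4.
Cage h needs product 96, so R3C5 = 4.
Cage i is given, which forces R6C2 = 5.
Column 2 already has 5, so R1C2 = 4.
Cage n needs two cells with product 20; hence R1C3 = 5.
6 is placed in column 5; hence R1C5 = 3.
The two cells of cage m must have product 18, which forces R1C6 = 6.
Column 2 now contains 4; hence R5C2 = 6.
The 3 cells of cage l must have product 15; hence R5C6 = 5.
3 is placed in column 5; hence R6C5 = 1.
Row 6 already has 1, leaving R6C6 = 3.
The 3 cells of cage j must have product 10; hence R2C4 = 5.
Column 2 already has 6, so R3C2 = 2.
Row 3 now contains 2; hence R3C6 = 1.
2 is placed in column 2; hence R4C2 = 1.
The 3 cells of cage k must have product 30, leaving R4C4 = 3.
Cage k has product 30; hence R4C5 = 5.
Column 6 already has 1; hence R4C6 = 2.
1 is placed in column 5; hence R5C5 = 2.
Row 3 now contains 1, so R3C1 = 5.
Cage a needs product 36, so R3C3 = 3.
Column 4 now contains 3; hence R3C4 = 6.
Row 4 now contains 3, so R4C1 = 6.
Row 4 already has 2, leaving R4C3 = 4.
2 is placed in row 5, leaving R5C1 = 3.
The 3 cells of cage e must have product 16, so R5C3 = 1.
2 is placed in row 5, leaving R5C4 = 4.
The 3 cells of cage d must have product 72, which forces R6C1 = 4.
6 is placed in column 4, so R6C4 = 2.
Column 4 already has 2, leaving R1C4 = 1.
1 is placed in column 3; hence R2C3 = 2.
2 is placed in row 6, leaving R6C3 = 6.
Row 1 now contains 1, leaving R1C1 = 2.
Row 2 now contains 2, so R2C1 = 1.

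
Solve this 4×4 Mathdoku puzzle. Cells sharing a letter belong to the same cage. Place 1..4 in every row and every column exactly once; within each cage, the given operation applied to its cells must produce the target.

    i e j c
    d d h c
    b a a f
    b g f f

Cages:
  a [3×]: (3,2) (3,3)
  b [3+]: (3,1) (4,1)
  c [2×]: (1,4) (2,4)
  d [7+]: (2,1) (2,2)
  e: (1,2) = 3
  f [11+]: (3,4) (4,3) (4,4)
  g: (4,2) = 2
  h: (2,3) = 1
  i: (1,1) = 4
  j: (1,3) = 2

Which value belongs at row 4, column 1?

I is a freebie, which forces (1,1) = 4.
E is a freebie, so (1,2) = 3.
Cage j is a single given cell, which forces (1,3) = 2.
Row 1 now contains 2, so (1,4) = 1.
4 is placed in column 1, which forces (2,1) = 3.
Column 2 now contains 3, leaving (2,2) = 4.
H is a freebie; hence (2,3) = 1.
1 is placed in column 4, which forces (2,4) = 2.
Column 2 now contains 3, leaving (3,2) = 1.
1 is placed in column 3, which forces (3,3) = 3.
Cage f needs sum 11, so (3,4) = 4.
G is a freebie, so (4,2) = 2.
The 3 cells of cage f must have sum 11, so (4,3) = 4.
Cage f needs sum 11; hence (4,4) = 3.
Row 3 now contains 1, which forces (3,1) = 2.
2 is placed in row 4, which forces (4,1) = 1.
The full grid is 4 3 2 1 / 3 4 1 2 / 2 1 3 4 / 1 2 4 3.

1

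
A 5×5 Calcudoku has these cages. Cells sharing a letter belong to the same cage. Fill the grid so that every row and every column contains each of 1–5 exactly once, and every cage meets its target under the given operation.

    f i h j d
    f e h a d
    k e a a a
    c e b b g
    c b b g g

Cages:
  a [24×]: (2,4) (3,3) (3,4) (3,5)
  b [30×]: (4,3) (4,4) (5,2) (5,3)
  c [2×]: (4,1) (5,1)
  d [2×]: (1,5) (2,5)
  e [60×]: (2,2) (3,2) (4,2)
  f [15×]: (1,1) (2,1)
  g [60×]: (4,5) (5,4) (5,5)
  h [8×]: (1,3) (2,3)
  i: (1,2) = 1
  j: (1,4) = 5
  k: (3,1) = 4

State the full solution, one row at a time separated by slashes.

3 1 4 5 2 / 5 3 2 4 1 / 4 5 1 2 3 / 2 4 3 1 5 / 1 2 5 3 4

Cage i is given, which forces (1,2) = 1.
J is a freebie, which forces (1,4) = 5.
Row 1 now contains 1, so (1,5) = 2.
Column 5 already has 2; hence (2,5) = 1.
K is a freebie, so (3,1) = 4.
Row 3 already has 4, which forces (3,5) = 3.
5 is placed in row 1, so (1,1) = 3.
Row 1 already has 2, which forces (1,3) = 4.
Cage f's pair has product 15, leaving (2,1) = 5.
The two cells of cage h must have product 8, so (2,3) = 2.
Cage a needs product 24, which forces (2,4) = 4.
3 is placed in row 3, which forces (3,2) = 5.
2 is placed in column 3, which forces (3,3) = 1.
Row 3 already has 1, leaving (3,4) = 2.
The 3 cells of cage g must have product 60, leaving (5,4) = 3.
4 is placed in row 2, which forces (2,2) = 3.
Cage e needs product 60, which forces (4,2) = 4.
The 4 cells of cage b must have product 30, so (4,3) = 3.
Column 4 already has 3, so (4,4) = 1.
Row 4 already has 4, which forces (4,5) = 5.
Row 5 already has 3, leaving (5,2) = 2.
Row 5 already has 3, so (5,3) = 5.
Column 5 already has 5; hence (5,5) = 4.
Row 4 now contains 1, which forces (4,1) = 2.
Row 5 now contains 2, so (5,1) = 1.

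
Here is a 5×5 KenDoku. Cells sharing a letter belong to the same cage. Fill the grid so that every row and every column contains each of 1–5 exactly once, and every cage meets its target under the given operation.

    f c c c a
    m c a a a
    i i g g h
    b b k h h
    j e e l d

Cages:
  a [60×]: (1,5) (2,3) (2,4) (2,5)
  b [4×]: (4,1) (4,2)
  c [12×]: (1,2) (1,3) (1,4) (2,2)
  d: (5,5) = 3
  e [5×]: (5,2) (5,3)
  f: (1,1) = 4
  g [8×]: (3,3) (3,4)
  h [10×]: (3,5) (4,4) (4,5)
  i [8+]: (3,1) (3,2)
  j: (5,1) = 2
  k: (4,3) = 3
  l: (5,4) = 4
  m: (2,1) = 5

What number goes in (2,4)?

Cage f is a single given cell; hence (1,1) = 4.
M is a freebie, which forces (2,1) = 5.
Column 1 now contains 5, which forces (3,1) = 3.
3 is placed in row 3; hence (3,2) = 5.
4 is placed in column 1, leaving (4,1) = 1.
Row 4 now contains 1, which forces (4,2) = 4.
K is a freebie, leaving (4,3) = 3.
J is a freebie; hence (5,1) = 2.
5 is placed in column 2, which forces (5,2) = 1.
Row 5 already has 1, so (5,3) = 5.
L is a freebie, which forces (5,4) = 4.
D is a freebie, leaving (5,5) = 3.
Column 2 already has 1, which forces (1,2) = 3.
The 4 cells of cage a must have product 60, so (1,5) = 5.
Column 2 already has 1, leaving (2,2) = 2.
The 4 cells of cage a must have product 60, which forces (2,4) = 3.
Cage g's pair has product 8, so (3,3) = 4.
Column 4 already has 4, which forces (3,4) = 2.
Cage h has product 10; hence (3,5) = 1.
2 is placed in column 4, which forces (4,4) = 5.
Column 5 now contains 5, so (4,5) = 2.
The 4 cells of cage c must have product 12, leaving (1,3) = 2.
2 is placed in column 4, which forces (1,4) = 1.
Column 3 now contains 4, leaving (2,3) = 1.
Column 5 now contains 1; hence (2,5) = 4.
Filled in: 4 3 2 1 5 / 5 2 1 3 4 / 3 5 4 2 1 / 1 4 3 5 2 / 2 1 5 4 3.

3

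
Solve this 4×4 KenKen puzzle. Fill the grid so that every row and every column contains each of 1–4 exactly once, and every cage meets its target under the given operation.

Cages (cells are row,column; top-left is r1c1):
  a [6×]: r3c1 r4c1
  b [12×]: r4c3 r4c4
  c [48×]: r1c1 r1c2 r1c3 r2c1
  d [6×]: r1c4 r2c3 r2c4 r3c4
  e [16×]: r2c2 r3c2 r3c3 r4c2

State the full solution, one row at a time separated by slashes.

1 3 4 2 / 4 2 1 3 / 3 4 2 1 / 2 1 3 4

Cage d needs product 6, leaving r2c3 = 1.
Cage e has product 16, leaving r3c3 = 2.
Row 3 already has 2, which forces r3c1 = 3.
3 is placed in row 3, which forces r3c4 = 1.
The two cells of cage a must have product 6; hence r4c1 = 2.
Cage c needs product 48, so r1c1 = 1.
Column 1 already has 2, leaving r2c1 = 4.
Cage e needs product 16, leaving r2c2 = 2.
Row 2 already has 2, so r2c4 = 3.
1 is placed in row 3; hence r3c2 = 4.
Cage e needs product 16; hence r4c2 = 1.
3 is placed in column 4, which forces r4c4 = 4.
Column 2 already has 4; hence r1c2 = 3.
The 4 cells of cage c must have product 48, so r1c3 = 4.
3 is placed in column 4, which forces r1c4 = 2.
Row 4 already has 4, which forces r4c3 = 3.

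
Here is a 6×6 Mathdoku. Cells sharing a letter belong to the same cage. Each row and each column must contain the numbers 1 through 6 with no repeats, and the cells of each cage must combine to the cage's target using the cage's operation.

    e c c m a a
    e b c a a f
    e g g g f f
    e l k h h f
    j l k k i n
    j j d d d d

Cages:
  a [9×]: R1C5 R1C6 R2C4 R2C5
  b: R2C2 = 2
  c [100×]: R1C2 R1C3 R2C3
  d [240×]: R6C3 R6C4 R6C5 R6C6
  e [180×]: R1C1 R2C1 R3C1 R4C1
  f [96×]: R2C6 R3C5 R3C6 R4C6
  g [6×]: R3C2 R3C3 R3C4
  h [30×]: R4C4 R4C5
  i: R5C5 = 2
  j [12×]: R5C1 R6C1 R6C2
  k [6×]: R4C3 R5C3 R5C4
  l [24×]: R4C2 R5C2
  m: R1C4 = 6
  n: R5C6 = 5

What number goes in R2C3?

5

The 3 cells of cage c must have product 100, so R1C2 = 5.
The 3 cells of cage c must have product 100, leaving R1C3 = 4.
M is a freebie, so R1C4 = 6.
B is a freebie, which forces R2C2 = 2.
Cage c has product 100; hence R2C3 = 5.
6 is placed in column 4, which forces R4C4 = 5.
5 is placed in row 4, leaving R4C5 = 6.
I is a freebie, which forces R5C5 = 2.
Cage n is given, so R5C6 = 5.
Cage e has product 180, so R2C1 = 6.
The 4 cells of cage e must have product 180, so R3C1 = 5.
Column 5 already has 2; hence R3C5 = 4.
Row 4 already has 6; hence R4C2 = 4.
The two cells of cage l must have product 24; hence R5C2 = 6.
The 4 cells of cage d must have product 240; hence R6C5 = 5.
Cage f has product 96, so R2C6 = 4.
The 3 cells of cage k must have product 6, leaving R4C3 = 2.
Column 3 now contains 2, leaving R6C3 = 6.
Row 6 now contains 6, leaving R6C6 = 2.
The 4 cells of cage e must have product 180, leaving R1C1 = 2.
Cage g needs product 6, leaving R3C4 = 2.
Cage f needs product 96, leaving R3C6 = 6.
Row 4 already has 2, so R4C1 = 3.
The 4 cells of cage f must have product 96, so R4C6 = 1.
Row 6 now contains 2, leaving R6C4 = 4.
The 4 cells of cage a must have product 9, leaving R1C5 = 1.
Column 6 already has 1; hence R1C6 = 3.
Cage a has product 9, so R2C4 = 1.
Cage a has product 9, so R2C5 = 3.
The 3 cells of cage j must have product 12, leaving R5C1 = 4.
Column 4 now contains 1; hence R5C4 = 3.
Row 6 already has 4, which forces R6C1 = 1.
The 3 cells of cage j must have product 12, which forces R6C2 = 3.
3 is placed in column 2; hence R3C2 = 1.
Cage g needs product 6, so R3C3 = 3.
3 is placed in row 5, so R5C3 = 1.
The full grid is 2 5 4 6 1 3 / 6 2 5 1 3 4 / 5 1 3 2 4 6 / 3 4 2 5 6 1 / 4 6 1 3 2 5 / 1 3 6 4 5 2.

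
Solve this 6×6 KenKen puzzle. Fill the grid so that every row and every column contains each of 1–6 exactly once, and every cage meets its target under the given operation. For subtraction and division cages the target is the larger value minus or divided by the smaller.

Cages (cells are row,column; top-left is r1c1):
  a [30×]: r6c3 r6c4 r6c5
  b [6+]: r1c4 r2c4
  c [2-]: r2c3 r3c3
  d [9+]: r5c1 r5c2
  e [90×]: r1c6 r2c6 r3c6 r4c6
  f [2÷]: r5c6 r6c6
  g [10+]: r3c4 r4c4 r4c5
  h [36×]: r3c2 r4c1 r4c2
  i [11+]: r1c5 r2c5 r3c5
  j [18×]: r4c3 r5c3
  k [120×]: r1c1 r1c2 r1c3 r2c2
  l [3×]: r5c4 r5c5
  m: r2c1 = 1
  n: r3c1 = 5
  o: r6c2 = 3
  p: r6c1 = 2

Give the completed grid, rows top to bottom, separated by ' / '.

3 4 5 1 2 6 / 1 2 4 5 6 3 / 5 6 2 4 3 1 / 6 1 3 2 4 5 / 4 5 6 3 1 2 / 2 3 1 6 5 4

Cage m is a single given cell; hence r2c1 = 1.
N is a freebie, leaving r3c1 = 5.
Cage p is a single given cell, leaving r6c1 = 2.
Cage o is a single given cell, so r6c2 = 3.
In row 5, 2 can only go at r5c6, so r5c6 = 2.
The only place for 4 in row 5 is r5c1.
Cage d needs two cells with sum 9, which forces r5c2 = 5.
Cage k needs product 120, so r1c3 = 5.
In row 5, 6 can only go at r5c3, so r5c3 = 6.
6 is placed in column 3, so r4c3 = 3.
6 is placed in column 3, so r6c3 = 1.
1 is placed in row 6; hence r6c6 = 4.
The 3 cells of cage h must have product 36, leaving r3c2 = 6.
Row 4 now contains 3; hence r4c1 = 6.
The 3 cells of cage h must have product 36, leaving r4c2 = 1.
Row 4 already has 1; hence r4c6 = 5.
Column 1 now contains 6, leaving r1c1 = 3.
The 3 cells of cage g must have sum 10, which forces r3c4 = 4.
Cage g has sum 10, so r4c4 = 2.
Cage g needs sum 10; hence r4c5 = 4.
Column 4 now contains 2, so r1c4 = 1.
1 is placed in row 1, so r1c6 = 6.
Cage c needs two cells with difference 2; hence r2c3 = 4.
Column 4 now contains 2, so r2c4 = 5.
Column 6 now contains 6; hence r2c6 = 3.
4 is placed in row 3, leaving r3c3 = 2.
Row 3 now contains 2, leaving r3c5 = 3.
Column 6 already has 3, so r3c6 = 1.
1 is placed in column 4; hence r5c4 = 3.
Column 5 already has 3, leaving r5c5 = 1.
Column 4 now contains 5, so r6c4 = 6.
6 is placed in row 6; hence r6c5 = 5.
Cage k has product 120, which forces r1c2 = 4.
Row 1 already has 6; hence r1c5 = 2.
Row 2 already has 4, which forces r2c2 = 2.
The 3 cells of cage i must have sum 11, leaving r2c5 = 6.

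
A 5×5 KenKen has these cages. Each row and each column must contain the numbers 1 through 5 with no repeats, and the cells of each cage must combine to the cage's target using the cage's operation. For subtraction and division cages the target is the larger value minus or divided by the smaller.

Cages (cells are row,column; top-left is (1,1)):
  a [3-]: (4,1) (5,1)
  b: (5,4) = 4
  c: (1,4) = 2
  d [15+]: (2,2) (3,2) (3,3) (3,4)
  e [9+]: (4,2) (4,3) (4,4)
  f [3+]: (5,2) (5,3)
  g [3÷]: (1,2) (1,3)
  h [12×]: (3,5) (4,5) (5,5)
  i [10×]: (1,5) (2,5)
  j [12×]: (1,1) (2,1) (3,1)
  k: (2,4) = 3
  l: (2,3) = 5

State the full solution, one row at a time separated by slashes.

Cage c is given, so (1,4) = 2.
2 is placed in row 1, leaving (1,5) = 5.
Cage l is a single given cell, so (2,3) = 5.
Cage k is given; hence (2,4) = 3.
5 is placed in column 5, so (2,5) = 2.
B is a freebie; hence (5,4) = 4.
Row 2 now contains 3; hence (2,2) = 4.
Cage d has sum 15, so (3,2) = 2.
Cage d needs sum 15, so (3,3) = 4.
Cage d needs sum 15; hence (3,4) = 5.
Column 4 already has 5, leaving (4,4) = 1.
2 is placed in column 2; hence (5,2) = 1.
1 is placed in row 5, leaving (5,3) = 2.
1 is placed in row 5, so (5,5) = 3.
The 3 cells of cage j must have product 12, so (1,1) = 4.
Column 2 now contains 1, which forces (1,2) = 3.
Cage g's pair has quotient 3, which forces (1,3) = 1.
Row 2 now contains 4, so (2,1) = 1.
Cage j has product 12, which forces (3,1) = 3.
Column 5 already has 3, which forces (3,5) = 1.
Cage a needs two cells with difference 3, so (4,1) = 2.
Cage e needs sum 9, so (4,2) = 5.
Row 4 now contains 1, which forces (4,3) = 3.
Column 5 already has 3, which forces (4,5) = 4.
2 is placed in row 5, so (5,1) = 5.

4 3 1 2 5 / 1 4 5 3 2 / 3 2 4 5 1 / 2 5 3 1 4 / 5 1 2 4 3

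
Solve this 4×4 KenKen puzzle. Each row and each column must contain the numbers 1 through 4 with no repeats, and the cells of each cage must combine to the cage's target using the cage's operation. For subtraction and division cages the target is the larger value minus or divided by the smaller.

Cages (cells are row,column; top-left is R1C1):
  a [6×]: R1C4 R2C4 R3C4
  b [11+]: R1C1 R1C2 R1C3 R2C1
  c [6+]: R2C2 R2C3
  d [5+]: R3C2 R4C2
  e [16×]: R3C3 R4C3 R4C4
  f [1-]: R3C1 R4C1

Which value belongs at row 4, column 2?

3

The only place for 1 in row 2 is R2C4.
Row 2 needs a 3, and only R2C1 is open for it.
In row 1, 2 can only go at R1C4, so R1C4 = 2.
The 3 cells of cage e must have product 16, which forces R3C3 = 4.
2 is placed in column 4, leaving R3C4 = 3.
Cage e has product 16, which forces R4C3 = 1.
2 is placed in column 4, so R4C4 = 4.
1 is placed in column 3, which forces R1C3 = 3.
Cage c needs two cells with sum 6, leaving R2C2 = 4.
Column 3 already has 4, leaving R2C3 = 2.
Cage f's pair has difference 1, which forces R3C1 = 1.
Cage d needs two cells with sum 5, so R3C2 = 2.
Row 4 now contains 1, leaving R4C1 = 2.
The two cells of cage d must have sum 5, so R4C2 = 3.
Column 1 already has 1, so R1C1 = 4.
Column 2 already has 4, so R1C2 = 1.
Completed grid: 4 1 3 2 / 3 4 2 1 / 1 2 4 3 / 2 3 1 4.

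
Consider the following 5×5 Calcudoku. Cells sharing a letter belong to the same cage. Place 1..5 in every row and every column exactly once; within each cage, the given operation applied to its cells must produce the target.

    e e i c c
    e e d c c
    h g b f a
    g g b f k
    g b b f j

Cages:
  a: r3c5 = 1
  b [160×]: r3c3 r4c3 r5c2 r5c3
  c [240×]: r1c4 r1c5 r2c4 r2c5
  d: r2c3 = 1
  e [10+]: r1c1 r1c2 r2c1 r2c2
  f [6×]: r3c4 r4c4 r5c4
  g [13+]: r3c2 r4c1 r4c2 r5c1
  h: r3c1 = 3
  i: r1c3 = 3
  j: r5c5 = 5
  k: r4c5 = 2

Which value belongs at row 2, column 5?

Cage i is given, leaving r1c3 = 3.
Cage d is given, so r2c3 = 1.
Cage h is a single given cell; hence r3c1 = 3.
Cage a is a single given cell, which forces r3c5 = 1.
Cage k is a single given cell, which forces r4c5 = 2.
The 4 cells of cage b must have product 160; hence r5c2 = 4.
Cage j is a single given cell; hence r5c5 = 5.
The 4 cells of cage c must have product 240, leaving r1c4 = 5.
Column 5 now contains 5, so r1c5 = 4.
Cage c has product 240, which forces r2c4 = 4.
The 4 cells of cage c must have product 240; hence r2c5 = 3.
1 is placed in row 3, so r3c4 = 2.
5 is placed in row 5; hence r5c3 = 2.
Row 3 now contains 2; hence r3c2 = 5.
5 is placed in row 3, leaving r3c3 = 4.
Cage g needs sum 13; hence r4c1 = 4.
Cage g needs sum 13, leaving r4c2 = 3.
4 is placed in column 3; hence r4c3 = 5.
Row 4 already has 3, leaving r4c4 = 1.
Row 5 already has 2; hence r5c1 = 1.
1 is placed in column 4; hence r5c4 = 3.
Column 1 now contains 1; hence r1c1 = 2.
Cage e needs sum 10, which forces r1c2 = 1.
Cage e has sum 10, leaving r2c1 = 5.
Column 2 now contains 5, leaving r2c2 = 2.
Filled in: 2 1 3 5 4 / 5 2 1 4 3 / 3 5 4 2 1 / 4 3 5 1 2 / 1 4 2 3 5.

3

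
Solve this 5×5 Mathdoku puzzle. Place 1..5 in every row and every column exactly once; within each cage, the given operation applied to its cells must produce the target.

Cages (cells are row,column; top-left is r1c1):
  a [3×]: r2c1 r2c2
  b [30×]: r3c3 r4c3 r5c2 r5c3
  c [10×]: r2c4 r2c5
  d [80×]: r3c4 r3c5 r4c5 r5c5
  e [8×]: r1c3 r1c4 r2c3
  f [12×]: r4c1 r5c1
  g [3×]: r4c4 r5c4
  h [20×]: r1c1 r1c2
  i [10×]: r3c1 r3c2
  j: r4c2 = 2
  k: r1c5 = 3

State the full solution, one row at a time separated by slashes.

Cage k is given, leaving r1c5 = 3.
Cage j is a single given cell; hence r4c2 = 2.
Cage i's pair has product 10, leaving r3c1 = 2.
2 is placed in column 2, which forces r3c2 = 5.
Row 3 already has 2; hence r3c4 = 4.
4 is placed in row 3, leaving r3c5 = 1.
Cage h needs two cells with product 20; hence r1c1 = 5.
5 is placed in column 2, leaving r1c2 = 4.
Row 3 now contains 1, which forces r3c3 = 3.
Cage b has product 30, leaving r4c3 = 5.
Row 4 now contains 5, which forces r4c5 = 4.
The 4 cells of cage b must have product 30, leaving r5c2 = 1.
Cage b has product 30, which forces r5c3 = 2.
Row 5 already has 1, leaving r5c4 = 3.
4 is placed in column 5; hence r5c5 = 5.
Column 3 now contains 2, which forces r1c3 = 1.
The 3 cells of cage e must have product 8, leaving r1c4 = 2.
The two cells of cage a must have product 3, which forces r2c1 = 1.
Column 2 already has 1, which forces r2c2 = 3.
Cage e needs product 8, leaving r2c3 = 4.
Cage c needs two cells with product 10; hence r2c4 = 5.
5 is placed in column 5, so r2c5 = 2.
Row 4 already has 4, which forces r4c1 = 3.
3 is placed in column 4; hence r4c4 = 1.
3 is placed in row 5, which forces r5c1 = 4.

5 4 1 2 3 / 1 3 4 5 2 / 2 5 3 4 1 / 3 2 5 1 4 / 4 1 2 3 5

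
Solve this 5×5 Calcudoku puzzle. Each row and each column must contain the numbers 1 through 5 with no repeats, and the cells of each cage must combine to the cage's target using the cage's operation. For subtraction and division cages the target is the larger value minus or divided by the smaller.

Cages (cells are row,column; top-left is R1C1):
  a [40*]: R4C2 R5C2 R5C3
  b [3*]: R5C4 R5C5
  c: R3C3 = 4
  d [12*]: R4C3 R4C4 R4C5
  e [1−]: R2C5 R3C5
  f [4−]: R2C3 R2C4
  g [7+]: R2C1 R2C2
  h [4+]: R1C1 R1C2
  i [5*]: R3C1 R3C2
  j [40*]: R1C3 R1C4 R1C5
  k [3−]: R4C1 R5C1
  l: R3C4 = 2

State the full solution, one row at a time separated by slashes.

3 1 2 4 5 / 4 3 1 5 2 / 1 5 4 2 3 / 5 2 3 1 4 / 2 4 5 3 1

C is a freebie, so R3C3 = 4.
Cage l is a single given cell, so R3C4 = 2.
Row 3 needs a 3, and only R3C5 is open for it.
Cage b's pair has product 3; hence R5C4 = 3.
Column 5 already has 3; hence R5C5 = 1.
Cage d needs product 12, leaving R4C3 = 3.
Cage d needs product 12, which forces R4C4 = 1.
1 is placed in column 5, leaving R4C5 = 4.
The 3 cells of cage j must have product 40, which forces R1C4 = 4.
Cage f needs two cells with difference 4; hence R2C3 = 1.
Column 4 now contains 1, leaving R2C4 = 5.
4 is placed in column 5, which forces R2C5 = 2.
Cage a needs product 40, which forces R5C2 = 4.
Cage j has product 40; hence R1C3 = 2.
Column 5 now contains 2, which forces R1C5 = 5.
Cage g's pair has sum 7, so R2C1 = 4.
Column 2 already has 4, leaving R2C2 = 3.
2 is placed in column 3, which forces R5C3 = 5.
Cage h needs two cells with sum 4, leaving R1C1 = 3.
Column 2 already has 3; hence R1C2 = 1.
Column 2 already has 1; hence R3C2 = 5.
Cage k's pair has difference 3; hence R4C1 = 5.
Cage a has product 40, so R4C2 = 2.
Row 5 now contains 5, leaving R5C1 = 2.
Row 3 now contains 5; hence R3C1 = 1.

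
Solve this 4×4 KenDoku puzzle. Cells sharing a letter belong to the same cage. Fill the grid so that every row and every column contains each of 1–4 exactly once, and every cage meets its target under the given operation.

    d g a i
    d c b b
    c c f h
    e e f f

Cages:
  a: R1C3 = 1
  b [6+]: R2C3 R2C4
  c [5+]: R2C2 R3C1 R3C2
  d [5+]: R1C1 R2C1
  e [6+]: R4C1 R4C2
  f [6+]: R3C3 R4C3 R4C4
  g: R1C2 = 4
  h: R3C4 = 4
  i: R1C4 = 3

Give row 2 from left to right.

Cage g is given, leaving R1C2 = 4.
A is a freebie, leaving R1C3 = 1.
Cage i is given, so R1C4 = 3.
H is a freebie, leaving R3C4 = 4.
4 is placed in column 2, so R4C2 = 2.
Row 4 now contains 2, so R4C4 = 1.
3 is placed in row 1, which forces R1C1 = 2.
Cage d needs two cells with sum 5, which forces R2C1 = 3.
Column 2 already has 2, leaving R2C2 = 1.
Cage b needs two cells with sum 6, so R2C3 = 4.
4 is placed in column 4, leaving R2C4 = 2.
The 3 cells of cage c must have sum 5, so R3C1 = 1.
Cage c has sum 5, so R3C2 = 3.
The 3 cells of cage f must have sum 6; hence R3C3 = 2.
Row 4 now contains 2, which forces R4C1 = 4.
Cage f needs sum 6, leaving R4C3 = 3.
Filled in: 2 4 1 3 / 3 1 4 2 / 1 3 2 4 / 4 2 3 1.

3 1 4 2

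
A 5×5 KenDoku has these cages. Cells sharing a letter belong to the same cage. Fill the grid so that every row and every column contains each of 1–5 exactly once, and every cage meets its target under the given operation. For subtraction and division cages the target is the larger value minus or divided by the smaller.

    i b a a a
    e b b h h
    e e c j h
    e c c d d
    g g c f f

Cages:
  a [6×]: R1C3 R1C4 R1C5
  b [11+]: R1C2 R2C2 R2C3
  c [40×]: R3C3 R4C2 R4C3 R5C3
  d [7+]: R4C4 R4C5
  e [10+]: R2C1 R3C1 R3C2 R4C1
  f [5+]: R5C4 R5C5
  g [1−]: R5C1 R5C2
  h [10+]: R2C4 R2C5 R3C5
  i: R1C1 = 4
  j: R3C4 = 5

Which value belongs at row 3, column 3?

Cage i is a single given cell; hence R1C1 = 4.
Cage j is a single given cell, which forces R3C4 = 5.
The only place for 5 in row 1 is R1C2.
Column 2 needs a 3, and only R5C2 is open for it.
The two cells of cage g must have difference 1, which forces R5C1 = 2.
The 4 cells of cage e must have sum 10, which forces R3C1 = 3.
Cage e has sum 10, which forces R3C2 = 1.
Row 2 needs a 3, and only R2C4 is open for it.
The 3 cells of cage h must have sum 10, so R2C5 = 5.
Cage h has sum 10; hence R3C5 = 2.
5 is placed in column 5, leaving R4C5 = 3.
Cage a needs product 6, which forces R1C3 = 3.
Cage a has product 6, so R1C4 = 2.
Column 5 already has 3; hence R1C5 = 1.
5 is placed in row 2; hence R2C1 = 1.
2 is placed in row 3, so R3C3 = 4.
The 4 cells of cage e must have sum 10; hence R4C1 = 5.
Cage c has product 40, so R4C2 = 2.
Row 4 now contains 5, which forces R4C3 = 1.
The two cells of cage d must have sum 7, leaving R4C4 = 4.
1 is placed in column 3, leaving R5C3 = 5.
4 is placed in column 4; hence R5C4 = 1.
Column 5 now contains 1, leaving R5C5 = 4.
2 is placed in column 2, so R2C2 = 4.
Column 3 now contains 4; hence R2C3 = 2.
Filled in: 4 5 3 2 1 / 1 4 2 3 5 / 3 1 4 5 2 / 5 2 1 4 3 / 2 3 5 1 4.

4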